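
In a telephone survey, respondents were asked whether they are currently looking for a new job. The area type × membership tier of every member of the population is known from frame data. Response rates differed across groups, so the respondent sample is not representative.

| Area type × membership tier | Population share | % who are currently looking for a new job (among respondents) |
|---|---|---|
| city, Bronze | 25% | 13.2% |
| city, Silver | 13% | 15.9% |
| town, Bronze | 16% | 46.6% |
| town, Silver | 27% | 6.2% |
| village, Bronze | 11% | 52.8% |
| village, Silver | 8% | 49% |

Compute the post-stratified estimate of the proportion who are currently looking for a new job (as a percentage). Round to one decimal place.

Each cell contributes population-share × respondent value:
  city, Bronze: 0.25 × 13.2 = 3.3
  city, Silver: 0.13 × 15.9 = 2.067
  town, Bronze: 0.16 × 46.6 = 7.456
  town, Silver: 0.27 × 6.2 = 1.674
  village, Bronze: 0.11 × 52.8 = 5.808
  village, Silver: 0.08 × 49 = 3.92
Post-stratified estimate = 24.225 → 24.2%.

24.2%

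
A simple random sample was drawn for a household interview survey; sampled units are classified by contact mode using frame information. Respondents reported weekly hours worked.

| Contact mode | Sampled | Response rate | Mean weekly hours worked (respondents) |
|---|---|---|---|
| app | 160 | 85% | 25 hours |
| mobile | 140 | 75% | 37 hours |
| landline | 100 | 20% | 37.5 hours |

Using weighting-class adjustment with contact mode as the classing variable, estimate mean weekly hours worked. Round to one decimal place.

Weighting each respondent by the inverse class response rate inflates each class back to its sampled size, so the class weight is n_sampled:
  app: 160 × 25 = 4000
  mobile: 140 × 37 = 5180
  landline: 100 × 37.5 = 3750
Adjusted estimate = 12,930 / 400 = 32.325 → 32.3.

32.3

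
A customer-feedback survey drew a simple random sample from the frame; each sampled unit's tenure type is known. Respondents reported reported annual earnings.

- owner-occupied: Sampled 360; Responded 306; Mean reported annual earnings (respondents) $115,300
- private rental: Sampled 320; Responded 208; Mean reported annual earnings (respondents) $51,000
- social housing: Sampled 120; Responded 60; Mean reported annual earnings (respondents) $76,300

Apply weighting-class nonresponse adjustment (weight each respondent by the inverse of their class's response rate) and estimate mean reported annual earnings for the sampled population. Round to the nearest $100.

$83,700

Response rates by class: owner-occupied 306/360 = 85%, private rental 208/320 = 65%, social housing 60/120 = 50%.
Weighting each respondent by the inverse class response rate inflates each class back to its sampled size, so the class weight is n_sampled:
  owner-occupied: 360 × 115,300 = 41,508,000
  private rental: 320 × 51,000 = 16,320,000
  social housing: 120 × 76,300 = 9,156,000
Adjusted estimate = 66,984,000 / 800 = 83,730 → $83,700.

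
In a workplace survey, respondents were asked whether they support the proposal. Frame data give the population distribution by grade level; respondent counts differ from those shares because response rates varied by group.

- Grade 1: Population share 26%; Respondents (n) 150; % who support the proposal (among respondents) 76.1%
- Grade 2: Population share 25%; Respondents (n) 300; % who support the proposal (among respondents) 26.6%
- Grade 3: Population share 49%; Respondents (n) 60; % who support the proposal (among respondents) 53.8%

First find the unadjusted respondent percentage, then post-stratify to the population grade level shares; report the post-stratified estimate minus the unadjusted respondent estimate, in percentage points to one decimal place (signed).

Unadjusted (pooled respondent) estimate weights by respondent counts:
  (150/510)×76.1 + (300/510)×26.6 + (60/510)×53.8 = 44.3588%
Reweighting by population grade level shares:
  0.26×76.1 + 0.25×26.6 + 0.49×53.8 = 52.798%
Difference = 52.798 − 44.3588 = 8.4392 pp.

+8.4 percentage points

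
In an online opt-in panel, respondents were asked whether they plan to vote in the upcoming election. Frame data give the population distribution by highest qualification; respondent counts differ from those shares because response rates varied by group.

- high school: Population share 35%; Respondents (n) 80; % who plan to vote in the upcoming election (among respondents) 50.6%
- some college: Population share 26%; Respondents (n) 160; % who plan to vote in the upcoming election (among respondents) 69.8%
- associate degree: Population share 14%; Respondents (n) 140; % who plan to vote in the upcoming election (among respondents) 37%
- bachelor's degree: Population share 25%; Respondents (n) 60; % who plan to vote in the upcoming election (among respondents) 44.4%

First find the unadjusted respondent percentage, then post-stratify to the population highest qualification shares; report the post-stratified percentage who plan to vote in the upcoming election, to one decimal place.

Naive respondent-only estimate (weights = respondent counts):
  (80/440)×50.6 + (160/440)×69.8 + (140/440)×37 + (60/440)×44.4 = 52.4091%
Post-stratifying to population shares instead:
  0.35×50.6 + 0.26×69.8 + 0.14×37 + 0.25×44.4 = 52.138%

52.1%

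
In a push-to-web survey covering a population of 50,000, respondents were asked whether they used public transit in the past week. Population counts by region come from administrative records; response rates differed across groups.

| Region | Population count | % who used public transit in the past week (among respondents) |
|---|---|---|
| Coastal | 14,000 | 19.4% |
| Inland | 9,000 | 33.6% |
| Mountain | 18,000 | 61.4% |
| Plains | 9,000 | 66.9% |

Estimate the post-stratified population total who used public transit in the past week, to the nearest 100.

22,800

Apply each group's respondent rate to its population count:
  Coastal: 14,000 × 19.4% = 2716
  Inland: 9,000 × 33.6% = 3024
  Mountain: 18,000 × 61.4% = 11,052
  Plains: 9,000 × 66.9% = 6021
Estimated total = 22,813 → 22,800.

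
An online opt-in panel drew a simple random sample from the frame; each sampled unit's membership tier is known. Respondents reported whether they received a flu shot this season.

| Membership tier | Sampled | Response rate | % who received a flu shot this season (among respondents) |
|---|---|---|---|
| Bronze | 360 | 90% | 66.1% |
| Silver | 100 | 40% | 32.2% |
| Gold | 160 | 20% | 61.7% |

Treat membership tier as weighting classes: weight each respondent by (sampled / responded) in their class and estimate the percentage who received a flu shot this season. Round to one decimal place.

59.5%

Each respondent's weight = sampled/responded in their class; summing within a class gives n_sampled, so:
  Bronze: 360 × 66.1 = 23796
  Silver: 100 × 32.2 = 3220
  Gold: 160 × 61.7 = 9872
Adjusted estimate = 36,888 / 620 = 59.4968 → 59.5%.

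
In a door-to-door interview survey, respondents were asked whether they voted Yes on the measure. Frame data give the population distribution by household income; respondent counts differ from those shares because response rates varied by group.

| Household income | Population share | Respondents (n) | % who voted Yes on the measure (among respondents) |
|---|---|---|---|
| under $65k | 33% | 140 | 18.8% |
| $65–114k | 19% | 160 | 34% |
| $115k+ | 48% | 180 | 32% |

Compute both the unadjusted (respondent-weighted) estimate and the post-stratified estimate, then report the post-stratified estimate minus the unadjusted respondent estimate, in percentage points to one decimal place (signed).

-0.8 percentage points

Unadjusted (pooled respondent) estimate weights by respondent counts:
  (140/480)×18.8 + (160/480)×34 + (180/480)×32 = 28.8167%
Reweighting by population household income shares:
  0.33×18.8 + 0.19×34 + 0.48×32 = 28.024%
Difference = 28.024 − 28.8167 = -0.7927 pp.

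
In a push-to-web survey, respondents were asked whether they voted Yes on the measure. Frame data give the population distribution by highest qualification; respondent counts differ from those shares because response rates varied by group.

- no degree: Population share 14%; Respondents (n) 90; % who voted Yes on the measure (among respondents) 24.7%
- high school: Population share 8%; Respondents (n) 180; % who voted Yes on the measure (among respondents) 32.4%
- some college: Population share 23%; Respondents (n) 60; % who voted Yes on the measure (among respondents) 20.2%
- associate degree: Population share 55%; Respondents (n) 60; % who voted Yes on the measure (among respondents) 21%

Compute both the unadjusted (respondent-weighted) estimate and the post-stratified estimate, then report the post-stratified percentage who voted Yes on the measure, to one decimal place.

22.2%

Unadjusted (pooled respondent) estimate weights by respondent counts:
  (90/390)×24.7 + (180/390)×32.4 + (60/390)×20.2 + (60/390)×21 = 26.9923%
Post-stratifying to population shares instead:
  0.14×24.7 + 0.08×32.4 + 0.23×20.2 + 0.55×21 = 22.246%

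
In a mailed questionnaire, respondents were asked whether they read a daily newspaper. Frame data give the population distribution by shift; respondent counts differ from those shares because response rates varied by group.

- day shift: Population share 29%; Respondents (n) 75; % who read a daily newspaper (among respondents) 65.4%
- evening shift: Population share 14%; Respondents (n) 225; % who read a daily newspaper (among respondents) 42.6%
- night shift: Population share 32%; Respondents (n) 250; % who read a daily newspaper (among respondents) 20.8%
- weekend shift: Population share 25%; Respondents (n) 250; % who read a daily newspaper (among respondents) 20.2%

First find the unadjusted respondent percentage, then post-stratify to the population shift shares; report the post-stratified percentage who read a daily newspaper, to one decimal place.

Unadjusted (pooled respondent) estimate weights by respondent counts:
  (75/800)×65.4 + (225/800)×42.6 + (250/800)×20.8 + (250/800)×20.2 = 30.925%
Post-stratified estimate weights by population shares:
  0.29×65.4 + 0.14×42.6 + 0.32×20.8 + 0.25×20.2 = 36.636%

36.6%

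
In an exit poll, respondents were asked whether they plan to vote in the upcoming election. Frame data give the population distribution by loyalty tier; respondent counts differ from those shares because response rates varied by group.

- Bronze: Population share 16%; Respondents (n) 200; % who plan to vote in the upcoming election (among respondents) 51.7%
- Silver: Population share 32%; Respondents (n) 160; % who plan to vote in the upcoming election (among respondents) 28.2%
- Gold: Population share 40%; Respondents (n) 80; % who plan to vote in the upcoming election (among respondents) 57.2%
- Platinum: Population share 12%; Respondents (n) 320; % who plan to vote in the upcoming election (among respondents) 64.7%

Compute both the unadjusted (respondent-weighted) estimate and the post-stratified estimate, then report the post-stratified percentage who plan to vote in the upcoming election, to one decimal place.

Naive respondent-only estimate (weights = respondent counts):
  (200/760)×51.7 + (160/760)×28.2 + (80/760)×57.2 + (320/760)×64.7 = 52.8053%
Post-stratifying to population shares instead:
  0.16×51.7 + 0.32×28.2 + 0.4×57.2 + 0.12×64.7 = 47.94%

47.9%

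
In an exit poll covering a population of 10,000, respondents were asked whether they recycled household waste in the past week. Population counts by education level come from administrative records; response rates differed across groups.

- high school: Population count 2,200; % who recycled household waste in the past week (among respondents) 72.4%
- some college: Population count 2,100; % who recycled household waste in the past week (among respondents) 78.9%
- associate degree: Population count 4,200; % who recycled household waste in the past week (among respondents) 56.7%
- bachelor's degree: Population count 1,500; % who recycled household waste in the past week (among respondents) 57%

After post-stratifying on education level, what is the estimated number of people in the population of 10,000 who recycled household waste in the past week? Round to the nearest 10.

Each cell contributes its population count × the respondent rate:
  high school: 2,200 × 72.4% = 1592.8
  some college: 2,100 × 78.9% = 1656.9
  associate degree: 4,200 × 56.7% = 2381.4
  bachelor's degree: 1,500 × 57% = 855
Estimated total = 6486.1 → 6,490.

6,490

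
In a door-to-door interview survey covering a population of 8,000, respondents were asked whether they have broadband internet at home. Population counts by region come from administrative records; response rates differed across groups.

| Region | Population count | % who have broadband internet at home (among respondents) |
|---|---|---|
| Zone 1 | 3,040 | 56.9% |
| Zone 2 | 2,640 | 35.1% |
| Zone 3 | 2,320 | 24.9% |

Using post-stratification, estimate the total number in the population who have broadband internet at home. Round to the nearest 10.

3,230

Each cell contributes its population count × the respondent rate:
  Zone 1: 3,040 × 56.9% = 1729.76
  Zone 2: 2,640 × 35.1% = 926.64
  Zone 3: 2,320 × 24.9% = 577.68
Estimated total = 3234.08 → 3,230.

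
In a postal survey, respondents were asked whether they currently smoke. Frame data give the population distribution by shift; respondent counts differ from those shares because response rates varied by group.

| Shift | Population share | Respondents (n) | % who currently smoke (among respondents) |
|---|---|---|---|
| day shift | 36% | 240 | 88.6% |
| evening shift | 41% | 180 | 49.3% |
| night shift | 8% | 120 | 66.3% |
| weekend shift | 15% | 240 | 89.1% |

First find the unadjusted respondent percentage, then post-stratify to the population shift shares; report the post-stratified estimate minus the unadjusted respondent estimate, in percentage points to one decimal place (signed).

-5.5 percentage points

Naive respondent-only estimate (weights = respondent counts):
  (240/780)×88.6 + (180/780)×49.3 + (120/780)×66.3 + (240/780)×89.1 = 76.2538%
Reweighting by population shift shares:
  0.36×88.6 + 0.41×49.3 + 0.08×66.3 + 0.15×89.1 = 70.778%
Difference = 70.778 − 76.2538 = -5.4758 pp.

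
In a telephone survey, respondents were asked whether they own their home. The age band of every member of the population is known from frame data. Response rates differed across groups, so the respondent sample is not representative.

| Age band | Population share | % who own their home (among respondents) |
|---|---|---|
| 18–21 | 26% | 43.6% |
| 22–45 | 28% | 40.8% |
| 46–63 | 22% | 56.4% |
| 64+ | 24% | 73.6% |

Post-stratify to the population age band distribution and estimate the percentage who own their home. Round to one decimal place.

52.8%

Each cell contributes population-share × respondent value:
  18–21: 0.26 × 43.6 = 11.336
  22–45: 0.28 × 40.8 = 11.424
  46–63: 0.22 × 56.4 = 12.408
  64+: 0.24 × 73.6 = 17.664
Post-stratified estimate = 52.832 → 52.8%.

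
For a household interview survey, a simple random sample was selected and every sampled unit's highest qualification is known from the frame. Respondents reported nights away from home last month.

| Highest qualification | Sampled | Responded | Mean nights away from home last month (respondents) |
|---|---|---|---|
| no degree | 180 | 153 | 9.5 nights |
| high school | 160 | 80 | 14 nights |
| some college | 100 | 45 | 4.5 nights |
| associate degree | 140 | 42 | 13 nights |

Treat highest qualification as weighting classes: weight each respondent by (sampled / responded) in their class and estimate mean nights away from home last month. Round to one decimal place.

10.7

Class response rates: no degree 153/180 = 85%, high school 80/160 = 50%, some college 45/100 = 45%, associate degree 42/140 = 30%.
Each respondent's weight = sampled/responded in their class; summing within a class gives n_sampled, so:
  no degree: 180 × 9.5 = 1710
  high school: 160 × 14 = 2240
  some college: 100 × 4.5 = 450
  associate degree: 140 × 13 = 1820
Adjusted estimate = 6220 / 580 = 10.7241 → 10.7.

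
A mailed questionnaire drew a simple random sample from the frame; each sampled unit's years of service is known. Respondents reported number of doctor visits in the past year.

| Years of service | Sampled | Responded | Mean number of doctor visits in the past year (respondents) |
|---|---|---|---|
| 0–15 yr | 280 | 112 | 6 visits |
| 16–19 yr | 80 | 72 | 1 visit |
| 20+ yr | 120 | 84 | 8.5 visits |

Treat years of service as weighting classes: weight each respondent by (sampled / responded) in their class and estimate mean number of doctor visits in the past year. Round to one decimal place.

5.8

Class response rates: 0–15 yr 112/280 = 40%, 16–19 yr 72/80 = 90%, 20+ yr 84/120 = 70%.
Inverse-response-rate weighting restores each class to its sampled count, so class totals weight by n_sampled:
  0–15 yr: 280 × 6 = 1680
  16–19 yr: 80 × 1 = 80
  20+ yr: 120 × 8.5 = 1020
Adjusted estimate = 2780 / 480 = 5.79167 → 5.8.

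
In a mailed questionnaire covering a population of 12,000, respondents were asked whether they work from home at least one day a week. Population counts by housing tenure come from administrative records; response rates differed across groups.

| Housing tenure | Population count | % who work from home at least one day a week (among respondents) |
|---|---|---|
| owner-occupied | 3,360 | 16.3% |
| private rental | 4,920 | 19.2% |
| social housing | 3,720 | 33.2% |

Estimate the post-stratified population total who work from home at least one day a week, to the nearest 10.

Estimated count per cell = population count × respondent percentage:
  owner-occupied: 3,360 × 16.3% = 547.68
  private rental: 4,920 × 19.2% = 944.64
  social housing: 3,720 × 33.2% = 1235.04
Estimated total = 2727.36 → 2,730.

2,730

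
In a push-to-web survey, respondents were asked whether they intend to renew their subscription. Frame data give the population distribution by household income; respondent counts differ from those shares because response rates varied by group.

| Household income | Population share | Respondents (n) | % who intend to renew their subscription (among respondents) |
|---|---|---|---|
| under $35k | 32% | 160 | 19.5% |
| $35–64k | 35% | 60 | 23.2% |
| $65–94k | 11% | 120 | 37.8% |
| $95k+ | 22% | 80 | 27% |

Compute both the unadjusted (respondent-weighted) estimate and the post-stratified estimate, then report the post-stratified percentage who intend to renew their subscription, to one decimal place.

24.5%

Unadjusted (pooled respondent) estimate weights by respondent counts:
  (160/420)×19.5 + (60/420)×23.2 + (120/420)×37.8 + (80/420)×27 = 26.6857%
Post-stratified estimate weights by population shares:
  0.32×19.5 + 0.35×23.2 + 0.11×37.8 + 0.22×27 = 24.458%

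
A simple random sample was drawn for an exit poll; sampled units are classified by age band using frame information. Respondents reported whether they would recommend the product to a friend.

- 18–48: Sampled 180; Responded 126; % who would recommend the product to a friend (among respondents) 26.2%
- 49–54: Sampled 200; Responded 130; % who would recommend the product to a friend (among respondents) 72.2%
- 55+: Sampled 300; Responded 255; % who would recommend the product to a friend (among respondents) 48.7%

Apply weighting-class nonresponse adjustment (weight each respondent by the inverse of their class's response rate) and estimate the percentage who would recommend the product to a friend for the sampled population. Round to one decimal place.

Class response rates: 18–48 126/180 = 70%, 49–54 130/200 = 65%, 55+ 255/300 = 85%.
Weighting each respondent by the inverse class response rate inflates each class back to its sampled size, so the class weight is n_sampled:
  18–48: 180 × 26.2 = 4716
  49–54: 200 × 72.2 = 14,440
  55+: 300 × 48.7 = 14,610
Adjusted estimate = 33,766 / 680 = 49.6559 → 49.7%.

49.7%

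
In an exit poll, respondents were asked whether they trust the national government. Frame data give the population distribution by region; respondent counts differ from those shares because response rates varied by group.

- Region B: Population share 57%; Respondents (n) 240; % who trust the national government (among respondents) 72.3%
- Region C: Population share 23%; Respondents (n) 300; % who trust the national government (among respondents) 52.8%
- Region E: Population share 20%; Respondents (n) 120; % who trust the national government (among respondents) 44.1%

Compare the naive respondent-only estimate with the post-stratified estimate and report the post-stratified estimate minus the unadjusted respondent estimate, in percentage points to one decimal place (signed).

+3.9 percentage points

Without adjustment, the pooled respondent share is:
  (240/660)×72.3 + (300/660)×52.8 + (120/660)×44.1 = 58.3091%
Post-stratifying to population shares instead:
  0.57×72.3 + 0.23×52.8 + 0.2×44.1 = 62.175%
Difference = 62.175 − 58.3091 = 3.8659 pp.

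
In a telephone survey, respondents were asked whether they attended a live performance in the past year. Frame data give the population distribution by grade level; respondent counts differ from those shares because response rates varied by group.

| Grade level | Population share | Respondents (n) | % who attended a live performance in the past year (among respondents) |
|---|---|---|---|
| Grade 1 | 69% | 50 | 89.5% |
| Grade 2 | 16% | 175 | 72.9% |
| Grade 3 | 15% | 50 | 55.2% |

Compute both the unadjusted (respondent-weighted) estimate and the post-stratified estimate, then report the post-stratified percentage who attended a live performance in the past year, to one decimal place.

Without adjustment, the pooled respondent share is:
  (50/275)×89.5 + (175/275)×72.9 + (50/275)×55.2 = 72.7%
Post-stratified estimate weights by population shares:
  0.69×89.5 + 0.16×72.9 + 0.15×55.2 = 81.699%

81.7%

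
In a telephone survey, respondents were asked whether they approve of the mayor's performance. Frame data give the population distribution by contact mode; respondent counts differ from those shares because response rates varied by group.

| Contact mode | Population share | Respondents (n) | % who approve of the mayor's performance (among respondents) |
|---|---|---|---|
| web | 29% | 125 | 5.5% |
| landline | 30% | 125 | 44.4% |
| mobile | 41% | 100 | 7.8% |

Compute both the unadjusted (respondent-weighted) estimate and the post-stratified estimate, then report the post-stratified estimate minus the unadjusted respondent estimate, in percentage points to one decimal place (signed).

-1.9 percentage points

Without adjustment, the pooled respondent share is:
  (125/350)×5.5 + (125/350)×44.4 + (100/350)×7.8 = 20.05%
Reweighting by population contact mode shares:
  0.29×5.5 + 0.3×44.4 + 0.41×7.8 = 18.113%
Difference = 18.113 − 20.05 = -1.937 pp.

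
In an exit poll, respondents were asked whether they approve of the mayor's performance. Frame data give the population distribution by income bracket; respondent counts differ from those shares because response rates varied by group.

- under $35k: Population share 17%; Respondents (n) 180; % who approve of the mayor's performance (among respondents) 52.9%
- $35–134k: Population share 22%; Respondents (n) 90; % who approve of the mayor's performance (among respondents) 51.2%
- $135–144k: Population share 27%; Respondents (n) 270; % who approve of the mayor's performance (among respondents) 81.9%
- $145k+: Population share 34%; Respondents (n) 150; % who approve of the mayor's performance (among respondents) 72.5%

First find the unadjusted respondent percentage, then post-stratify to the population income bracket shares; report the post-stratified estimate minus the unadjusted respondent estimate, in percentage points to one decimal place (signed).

-1.3 percentage points

Naive respondent-only estimate (weights = respondent counts):
  (180/690)×52.9 + (90/690)×51.2 + (270/690)×81.9 + (150/690)×72.5 = 68.287%
Reweighting by population income bracket shares:
  0.17×52.9 + 0.22×51.2 + 0.27×81.9 + 0.34×72.5 = 67.02%
Difference = 67.02 − 68.287 = -1.267 pp.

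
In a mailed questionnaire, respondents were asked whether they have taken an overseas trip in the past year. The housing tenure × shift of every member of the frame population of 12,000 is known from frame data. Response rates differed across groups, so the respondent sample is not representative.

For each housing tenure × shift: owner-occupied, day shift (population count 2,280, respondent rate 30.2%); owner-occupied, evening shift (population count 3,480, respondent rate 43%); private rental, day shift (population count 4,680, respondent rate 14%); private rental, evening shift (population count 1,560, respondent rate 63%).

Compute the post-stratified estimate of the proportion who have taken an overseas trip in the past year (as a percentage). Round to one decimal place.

Each cell contributes population-share × respondent value:
  owner-occupied, day shift: (2,280/12,000) × 30.2 = 5.738
  owner-occupied, evening shift: (3,480/12,000) × 43 = 12.47
  private rental, day shift: (4,680/12,000) × 14 = 5.46
  private rental, evening shift: (1,560/12,000) × 63 = 8.19
Post-stratified estimate = 31.858 → 31.9%.

31.9%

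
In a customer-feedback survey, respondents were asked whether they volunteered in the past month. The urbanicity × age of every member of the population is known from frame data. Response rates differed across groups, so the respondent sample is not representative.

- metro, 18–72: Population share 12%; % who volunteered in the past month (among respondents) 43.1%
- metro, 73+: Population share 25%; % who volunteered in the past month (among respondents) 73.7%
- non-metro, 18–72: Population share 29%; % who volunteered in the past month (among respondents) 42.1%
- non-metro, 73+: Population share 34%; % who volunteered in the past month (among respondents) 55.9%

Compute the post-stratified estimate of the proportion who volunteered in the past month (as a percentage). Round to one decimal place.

Post-stratification weights by population share, not respondent share:
  metro, 18–72: 0.12 × 43.1 = 5.172
  metro, 73+: 0.25 × 73.7 = 18.425
  non-metro, 18–72: 0.29 × 42.1 = 12.209
  non-metro, 73+: 0.34 × 55.9 = 19.006
Post-stratified estimate = 54.812 → 54.8%.

54.8%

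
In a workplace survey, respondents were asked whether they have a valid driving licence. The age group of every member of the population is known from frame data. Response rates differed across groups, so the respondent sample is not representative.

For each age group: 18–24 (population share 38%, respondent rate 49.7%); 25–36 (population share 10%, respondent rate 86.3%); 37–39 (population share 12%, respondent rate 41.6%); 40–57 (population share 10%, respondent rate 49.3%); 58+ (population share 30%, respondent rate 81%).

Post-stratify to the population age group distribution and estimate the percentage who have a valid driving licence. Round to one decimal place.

Weight each group's respondent value by its population share:
  18–24: 0.38 × 49.7 = 18.886
  25–36: 0.1 × 86.3 = 8.63
  37–39: 0.12 × 41.6 = 4.992
  40–57: 0.1 × 49.3 = 4.93
  58+: 0.3 × 81 = 24.3
Post-stratified estimate = 61.738 → 61.7%.

61.7%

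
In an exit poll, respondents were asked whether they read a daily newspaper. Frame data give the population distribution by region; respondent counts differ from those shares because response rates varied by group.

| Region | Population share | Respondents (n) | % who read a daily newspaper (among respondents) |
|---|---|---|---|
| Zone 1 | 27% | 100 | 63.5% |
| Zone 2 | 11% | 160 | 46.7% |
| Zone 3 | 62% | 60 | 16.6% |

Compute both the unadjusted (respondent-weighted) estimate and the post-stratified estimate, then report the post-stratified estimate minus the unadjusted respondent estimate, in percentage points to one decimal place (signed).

Without adjustment, the pooled respondent share is:
  (100/320)×63.5 + (160/320)×46.7 + (60/320)×16.6 = 46.3062%
Reweighting by population region shares:
  0.27×63.5 + 0.11×46.7 + 0.62×16.6 = 32.574%
Difference = 32.574 − 46.3062 = -13.7323 pp.

-13.7 percentage points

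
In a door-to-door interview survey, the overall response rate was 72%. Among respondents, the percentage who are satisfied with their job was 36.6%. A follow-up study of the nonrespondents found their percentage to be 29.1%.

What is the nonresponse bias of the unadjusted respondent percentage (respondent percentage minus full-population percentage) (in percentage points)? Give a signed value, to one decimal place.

Nonresponse fraction = 1 − 0.72 = 0.28.
Bias = (nonresponse fraction) × (respondent percentage − nonrespondent percentage)
     = 0.28 × (36.6 − 29.1) = 0.28 × 7.5 = 2.1.

+2.1 percentage points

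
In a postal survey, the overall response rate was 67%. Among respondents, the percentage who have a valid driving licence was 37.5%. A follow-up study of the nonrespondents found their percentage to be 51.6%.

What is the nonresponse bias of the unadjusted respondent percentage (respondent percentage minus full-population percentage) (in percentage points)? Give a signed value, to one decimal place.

-4.7 percentage points

Nonresponse fraction = 1 − 0.67 = 0.33.
Bias = (nonresponse fraction) × (respondent percentage − nonrespondent percentage)
     = 0.33 × (37.5 − 51.6) = 0.33 × -14.1 = -4.653.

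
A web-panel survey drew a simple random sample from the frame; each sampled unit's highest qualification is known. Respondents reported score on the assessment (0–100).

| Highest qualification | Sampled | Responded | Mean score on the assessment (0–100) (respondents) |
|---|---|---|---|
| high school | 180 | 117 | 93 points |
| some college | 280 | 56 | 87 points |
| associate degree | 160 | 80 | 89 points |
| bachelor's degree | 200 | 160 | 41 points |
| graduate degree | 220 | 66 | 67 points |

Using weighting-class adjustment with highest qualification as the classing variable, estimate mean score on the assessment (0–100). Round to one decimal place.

Class response rates: high school 117/180 = 65%, some college 56/280 = 20%, associate degree 80/160 = 50%, bachelor's degree 160/200 = 80%, graduate degree 66/220 = 30%.
With weight = n_sampled/n_responded per class, the weighted class total is n_sampled:
  high school: 180 × 93 = 16,740
  some college: 280 × 87 = 24,360
  associate degree: 160 × 89 = 14,240
  bachelor's degree: 200 × 41 = 8200
  graduate degree: 220 × 67 = 14,740
Adjusted estimate = 78,280 / 1,040 = 75.2692 → 75.3.

75.3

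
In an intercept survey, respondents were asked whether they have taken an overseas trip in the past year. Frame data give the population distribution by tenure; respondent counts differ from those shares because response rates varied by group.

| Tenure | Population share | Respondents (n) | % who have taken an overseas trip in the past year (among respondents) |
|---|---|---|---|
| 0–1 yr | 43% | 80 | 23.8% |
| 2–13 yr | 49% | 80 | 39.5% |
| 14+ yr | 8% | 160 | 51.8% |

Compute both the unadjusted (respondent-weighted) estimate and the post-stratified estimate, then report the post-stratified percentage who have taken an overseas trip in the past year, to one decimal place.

33.7%

Naive respondent-only estimate (weights = respondent counts):
  (80/320)×23.8 + (80/320)×39.5 + (160/320)×51.8 = 41.725%
Post-stratifying to population shares instead:
  0.43×23.8 + 0.49×39.5 + 0.08×51.8 = 33.733%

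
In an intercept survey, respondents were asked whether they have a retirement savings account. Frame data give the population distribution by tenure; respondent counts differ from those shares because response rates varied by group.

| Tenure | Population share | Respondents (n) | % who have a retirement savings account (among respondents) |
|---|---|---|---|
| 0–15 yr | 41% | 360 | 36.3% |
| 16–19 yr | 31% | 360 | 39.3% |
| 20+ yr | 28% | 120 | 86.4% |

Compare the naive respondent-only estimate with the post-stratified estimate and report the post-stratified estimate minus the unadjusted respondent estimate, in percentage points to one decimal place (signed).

Naive respondent-only estimate (weights = respondent counts):
  (360/840)×36.3 + (360/840)×39.3 + (120/840)×86.4 = 44.7429%
Post-stratifying to population shares instead:
  0.41×36.3 + 0.31×39.3 + 0.28×86.4 = 51.258%
Difference = 51.258 − 44.7429 = 6.5151 pp.

+6.5 percentage points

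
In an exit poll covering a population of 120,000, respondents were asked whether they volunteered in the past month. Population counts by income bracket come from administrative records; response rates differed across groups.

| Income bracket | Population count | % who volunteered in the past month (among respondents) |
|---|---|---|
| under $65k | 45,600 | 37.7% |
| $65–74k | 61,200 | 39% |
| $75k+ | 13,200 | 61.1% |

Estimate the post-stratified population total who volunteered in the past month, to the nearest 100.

49,100

Estimated count per cell = population count × respondent percentage:
  under $65k: 45,600 × 37.7% = 17191.2
  $65–74k: 61,200 × 39% = 23,868
  $75k+: 13,200 × 61.1% = 8065.2
Estimated total = 49124.4 → 49,100.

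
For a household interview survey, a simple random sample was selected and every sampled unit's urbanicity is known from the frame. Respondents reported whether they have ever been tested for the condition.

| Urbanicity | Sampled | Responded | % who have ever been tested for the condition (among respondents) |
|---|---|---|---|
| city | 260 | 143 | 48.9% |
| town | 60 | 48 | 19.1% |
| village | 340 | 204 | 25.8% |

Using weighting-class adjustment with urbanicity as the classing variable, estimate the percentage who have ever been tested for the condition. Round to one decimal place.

Response rates by class: city 143/260 = 55%, town 48/60 = 80%, village 204/340 = 60%.
Inverse-response-rate weighting restores each class to its sampled count, so class totals weight by n_sampled:
  city: 260 × 48.9 = 12,714
  town: 60 × 19.1 = 1146
  village: 340 × 25.8 = 8772
Adjusted estimate = 22,632 / 660 = 34.2909 → 34.3%.

34.3%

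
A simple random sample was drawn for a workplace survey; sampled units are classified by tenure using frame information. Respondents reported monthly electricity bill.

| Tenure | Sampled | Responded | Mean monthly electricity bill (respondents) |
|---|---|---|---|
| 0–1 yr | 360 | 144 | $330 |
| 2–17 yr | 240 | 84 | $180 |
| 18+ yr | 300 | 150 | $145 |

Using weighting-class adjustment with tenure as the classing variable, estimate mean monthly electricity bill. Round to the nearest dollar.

$228

Class response rates: 0–1 yr 144/360 = 40%, 2–17 yr 84/240 = 35%, 18+ yr 150/300 = 50%.
Weighting each respondent by the inverse class response rate inflates each class back to its sampled size, so the class weight is n_sampled:
  0–1 yr: 360 × 330 = 118,800
  2–17 yr: 240 × 180 = 43,200
  18+ yr: 300 × 145 = 43,500
Adjusted estimate = 205,500 / 900 = 228.333 → $228.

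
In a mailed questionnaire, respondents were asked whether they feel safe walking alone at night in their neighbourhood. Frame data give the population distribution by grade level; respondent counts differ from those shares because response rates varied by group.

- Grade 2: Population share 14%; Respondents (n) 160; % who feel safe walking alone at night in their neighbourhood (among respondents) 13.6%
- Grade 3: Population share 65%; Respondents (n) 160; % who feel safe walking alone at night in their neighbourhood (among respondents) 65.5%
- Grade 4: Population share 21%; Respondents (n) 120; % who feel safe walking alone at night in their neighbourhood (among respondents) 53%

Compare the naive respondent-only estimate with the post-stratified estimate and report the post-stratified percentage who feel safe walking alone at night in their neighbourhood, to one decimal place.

55.6%

Without adjustment, the pooled respondent share is:
  (160/440)×13.6 + (160/440)×65.5 + (120/440)×53 = 43.2182%
Post-stratified estimate weights by population shares:
  0.14×13.6 + 0.65×65.5 + 0.21×53 = 55.609%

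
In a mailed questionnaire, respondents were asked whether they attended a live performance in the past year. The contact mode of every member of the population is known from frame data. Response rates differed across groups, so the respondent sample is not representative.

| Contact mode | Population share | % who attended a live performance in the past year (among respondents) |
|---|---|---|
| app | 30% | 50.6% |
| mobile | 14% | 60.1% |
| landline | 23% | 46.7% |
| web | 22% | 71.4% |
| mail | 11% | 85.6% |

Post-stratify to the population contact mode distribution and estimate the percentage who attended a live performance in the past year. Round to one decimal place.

59.5%

Post-stratification weights by population share, not respondent share:
  app: 0.3 × 50.6 = 15.18
  mobile: 0.14 × 60.1 = 8.414
  landline: 0.23 × 46.7 = 10.741
  web: 0.22 × 71.4 = 15.708
  mail: 0.11 × 85.6 = 9.416
Post-stratified estimate = 59.459 → 59.5%.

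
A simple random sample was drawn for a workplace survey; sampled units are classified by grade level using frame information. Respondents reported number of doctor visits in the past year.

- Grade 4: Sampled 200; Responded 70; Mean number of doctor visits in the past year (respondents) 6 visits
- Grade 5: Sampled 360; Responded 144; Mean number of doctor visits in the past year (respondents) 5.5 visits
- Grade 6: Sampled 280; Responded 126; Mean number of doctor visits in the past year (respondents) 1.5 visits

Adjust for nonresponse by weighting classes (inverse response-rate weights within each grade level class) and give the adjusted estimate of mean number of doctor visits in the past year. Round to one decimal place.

4.3

Class response rates: Grade 4 70/200 = 35%, Grade 5 144/360 = 40%, Grade 6 126/280 = 45%.
With weight = n_sampled/n_responded per class, the weighted class total is n_sampled:
  Grade 4: 200 × 6 = 1200
  Grade 5: 360 × 5.5 = 1980
  Grade 6: 280 × 1.5 = 420
Adjusted estimate = 3600 / 840 = 4.28571 → 4.3.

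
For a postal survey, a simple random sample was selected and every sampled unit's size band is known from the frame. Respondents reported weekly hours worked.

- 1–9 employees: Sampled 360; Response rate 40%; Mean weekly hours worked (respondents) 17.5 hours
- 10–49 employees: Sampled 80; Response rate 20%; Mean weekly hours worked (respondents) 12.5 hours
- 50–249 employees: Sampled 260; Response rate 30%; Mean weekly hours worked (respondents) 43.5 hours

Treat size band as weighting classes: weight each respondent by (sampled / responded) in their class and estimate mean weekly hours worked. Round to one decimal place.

With weight = n_sampled/n_responded per class, the weighted class total is n_sampled:
  1–9 employees: 360 × 17.5 = 6300
  10–49 employees: 80 × 12.5 = 1000
  50–249 employees: 260 × 43.5 = 11,310
Adjusted estimate = 18,610 / 700 = 26.5857 → 26.6.

26.6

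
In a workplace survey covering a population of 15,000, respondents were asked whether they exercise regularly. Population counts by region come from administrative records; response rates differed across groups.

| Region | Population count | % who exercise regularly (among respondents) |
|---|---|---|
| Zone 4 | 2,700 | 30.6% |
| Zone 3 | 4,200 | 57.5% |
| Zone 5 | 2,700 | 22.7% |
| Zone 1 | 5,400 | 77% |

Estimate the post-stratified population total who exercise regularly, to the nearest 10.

Apply each group's respondent rate to its population count:
  Zone 4: 2,700 × 30.6% = 826.2
  Zone 3: 4,200 × 57.5% = 2415
  Zone 5: 2,700 × 22.7% = 612.9
  Zone 1: 5,400 × 77% = 4158
Estimated total = 8012.1 → 8,010.

8,010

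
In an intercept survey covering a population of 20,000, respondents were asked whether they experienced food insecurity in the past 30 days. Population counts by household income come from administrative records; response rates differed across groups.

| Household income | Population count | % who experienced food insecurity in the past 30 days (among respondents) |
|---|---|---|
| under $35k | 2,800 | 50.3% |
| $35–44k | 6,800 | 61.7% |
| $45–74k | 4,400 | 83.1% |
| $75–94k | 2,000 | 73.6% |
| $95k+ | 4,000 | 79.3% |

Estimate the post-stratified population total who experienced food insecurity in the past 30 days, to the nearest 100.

Each cell contributes its population count × the respondent rate:
  under $35k: 2,800 × 50.3% = 1408.4
  $35–44k: 6,800 × 61.7% = 4195.6
  $45–74k: 4,400 × 83.1% = 3656.4
  $75–94k: 2,000 × 73.6% = 1472
  $95k+: 4,000 × 79.3% = 3172
Estimated total = 13904.4 → 13,900.

13,900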